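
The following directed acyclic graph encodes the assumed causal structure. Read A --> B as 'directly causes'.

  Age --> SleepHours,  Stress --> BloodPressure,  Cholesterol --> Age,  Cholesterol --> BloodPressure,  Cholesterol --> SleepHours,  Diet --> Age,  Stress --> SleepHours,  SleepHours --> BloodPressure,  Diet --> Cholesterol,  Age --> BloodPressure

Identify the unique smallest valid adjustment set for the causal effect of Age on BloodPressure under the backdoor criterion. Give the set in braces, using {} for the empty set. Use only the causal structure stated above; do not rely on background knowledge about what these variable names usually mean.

Variables eligible for adjustment (non-descendants of Age, excluding Age and BloodPressure): {Cholesterol, Diet, Stress}.
Backdoor paths from Age to BloodPressure:
  P1: Age <- Diet -> Cholesterol -> SleepHours <- Stress -> BloodPressure
  P2: Age <- Diet -> Cholesterol -> SleepHours -> BloodPressure
  P3: Age <- Diet -> Cholesterol -> BloodPressure
  P4: Age <- Cholesterol -> SleepHours <- Stress -> BloodPressure
  P5: Age <- Cholesterol -> SleepHours -> BloodPressure
  P6: Age <- Cholesterol -> BloodPressure
The empty set is not sufficient: P2 (Age <- Diet -> Cholesterol -> SleepHours -> BloodPressure) has no collider blocking it and no conditioned non-collider, so it is open.
Try {Cholesterol}:
  P1: blocked at chain node Cholesterol ∈ conditioning set.
  P2: blocked at chain node Cholesterol ∈ conditioning set.
  P3: blocked at chain node Cholesterol ∈ conditioning set.
  P4: blocked at fork node Cholesterol ∈ conditioning set.
  P5: blocked at fork node Cholesterol ∈ conditioning set.
  P6: blocked at fork node Cholesterol ∈ conditioning set.
{Cholesterol} contains no descendant of Age and blocks every backdoor path.
No other singleton works — e.g. {Diet} leaves P5 open — so {Cholesterol} is the unique smallest valid adjustment set.

{Cholesterol}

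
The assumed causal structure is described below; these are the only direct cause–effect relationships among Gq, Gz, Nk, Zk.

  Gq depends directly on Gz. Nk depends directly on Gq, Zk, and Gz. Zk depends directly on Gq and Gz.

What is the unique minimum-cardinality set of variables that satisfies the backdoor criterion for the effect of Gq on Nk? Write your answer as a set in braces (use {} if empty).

{Gz}

Variables eligible for adjustment (non-descendants of Gq, excluding Gq and Nk): {Gz}.
Backdoor paths from Gq to Nk:
  P1: Gq <- Gz -> Zk -> Nk
  P2: Gq <- Gz -> Nk
The empty set is not sufficient: P1 (Gq <- Gz -> Zk -> Nk) has no collider blocking it and no conditioned non-collider, so it is open.
Try {Gz}:
  P1: blocked at fork node Gz ∈ conditioning set.
  P2: blocked at fork node Gz ∈ conditioning set.
{Gz} contains no descendant of Gq and blocks every backdoor path.
{Gz} is the unique smallest valid adjustment set.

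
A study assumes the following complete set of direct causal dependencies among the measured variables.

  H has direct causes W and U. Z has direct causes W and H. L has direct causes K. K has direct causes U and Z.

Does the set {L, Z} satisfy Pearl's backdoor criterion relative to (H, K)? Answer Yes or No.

No

Backdoor paths from H to K (paths whose first edge points into H):
  P1: H <- W -> Z -> K
  P2: H <- U -> K
Condition 1 (no descendant of H in the set): FAILS — L and Z are descendants of H.
Condition 2 (every backdoor path blocked by {L, Z}):
  P1: blocked at chain node Z ∈ conditioning set.
  P2: open — no interior node is in the conditioning set.
{L, Z} does not satisfy the backdoor criterion.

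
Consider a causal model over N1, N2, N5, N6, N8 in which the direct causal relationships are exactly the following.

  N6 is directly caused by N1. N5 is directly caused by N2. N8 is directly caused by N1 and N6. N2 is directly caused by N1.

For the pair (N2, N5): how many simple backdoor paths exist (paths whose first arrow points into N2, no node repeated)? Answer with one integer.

A backdoor path from N2 to N5 is any simple undirected path whose first edge points into N2 (i.e. leaves N2 via a parent).
Parents of N2: {N1}.
No simple path from any parent of N2 reaches N5 without revisiting N2, so there are no backdoor paths.

0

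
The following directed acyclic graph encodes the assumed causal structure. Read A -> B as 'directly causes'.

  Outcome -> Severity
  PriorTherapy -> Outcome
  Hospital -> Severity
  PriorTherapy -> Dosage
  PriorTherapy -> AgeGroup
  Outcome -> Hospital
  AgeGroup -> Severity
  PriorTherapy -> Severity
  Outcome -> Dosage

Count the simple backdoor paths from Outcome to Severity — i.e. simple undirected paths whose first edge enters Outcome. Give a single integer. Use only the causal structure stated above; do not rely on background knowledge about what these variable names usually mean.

2

A backdoor path from Outcome to Severity is any simple undirected path whose first edge points into Outcome (i.e. leaves Outcome via a parent).
Parents of Outcome: {PriorTherapy}.
Enumerating:
  P1: Outcome <- PriorTherapy -> AgeGroup -> Severity
  P2: Outcome <- PriorTherapy -> Severity
That exhausts the simple backdoor paths. Count: 2.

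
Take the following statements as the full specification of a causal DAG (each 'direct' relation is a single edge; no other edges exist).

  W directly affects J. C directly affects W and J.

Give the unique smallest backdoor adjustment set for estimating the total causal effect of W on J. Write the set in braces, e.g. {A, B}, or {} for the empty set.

{C}

Variables eligible for adjustment (non-descendants of W, excluding W and J): {C}.
Backdoor paths from W to J:
  P1: W <- C -> J
The empty set is not sufficient: P1 (W <- C -> J) has no collider blocking it and no conditioned non-collider, so it is open.
Try {C}:
  P1: blocked at fork node C ∈ conditioning set.
{C} contains no descendant of W and blocks every backdoor path.
{C} is the unique smallest valid adjustment set.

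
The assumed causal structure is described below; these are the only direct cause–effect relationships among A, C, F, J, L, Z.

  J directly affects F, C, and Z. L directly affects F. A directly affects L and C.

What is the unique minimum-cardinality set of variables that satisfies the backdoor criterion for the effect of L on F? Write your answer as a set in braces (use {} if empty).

Variables eligible for adjustment (non-descendants of L, excluding L and F): {A, C, J, Z}.
Backdoor paths from L to F:
  P1: L <- A -> C <- J -> F
Each backdoor path contains an unconditioned collider, so every path is already blocked with the empty conditioning set:
  P1: blocked at collider C (neither it nor any descendant is in the conditioning set).
The empty set is therefore the unique smallest valid set.

{}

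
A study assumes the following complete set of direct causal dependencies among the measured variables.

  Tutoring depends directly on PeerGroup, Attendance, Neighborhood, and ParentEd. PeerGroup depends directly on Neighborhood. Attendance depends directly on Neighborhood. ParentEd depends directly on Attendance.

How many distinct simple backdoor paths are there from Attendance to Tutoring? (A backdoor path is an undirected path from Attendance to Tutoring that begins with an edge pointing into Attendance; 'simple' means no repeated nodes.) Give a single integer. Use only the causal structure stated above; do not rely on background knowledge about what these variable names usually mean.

2

A backdoor path from Attendance to Tutoring is any simple undirected path whose first edge points into Attendance (i.e. leaves Attendance via a parent).
Parents of Attendance: {Neighborhood}.
Enumerating:
  P1: Attendance <- Neighborhood -> PeerGroup -> Tutoring
  P2: Attendance <- Neighborhood -> Tutoring
That exhausts the simple backdoor paths. Count: 2.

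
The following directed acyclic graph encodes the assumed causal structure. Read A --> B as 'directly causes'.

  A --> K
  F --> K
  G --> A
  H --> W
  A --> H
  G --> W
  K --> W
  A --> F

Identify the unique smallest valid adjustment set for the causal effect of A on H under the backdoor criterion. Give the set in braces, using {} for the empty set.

Variables eligible for adjustment (non-descendants of A, excluding A and H): {G}.
Backdoor paths from A to H:
  P1: A <- G -> W <- H
Each backdoor path contains an unconditioned collider, so every path is already blocked with the empty conditioning set:
  P1: blocked at collider W (neither it nor any descendant is in the conditioning set).
The empty set is therefore the unique smallest valid set.

{}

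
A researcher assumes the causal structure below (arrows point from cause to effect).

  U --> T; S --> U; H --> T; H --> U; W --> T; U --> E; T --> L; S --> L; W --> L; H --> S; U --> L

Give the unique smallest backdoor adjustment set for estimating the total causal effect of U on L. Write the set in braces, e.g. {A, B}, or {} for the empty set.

Variables eligible for adjustment (non-descendants of U, excluding U and L): {H, S, W}.
Backdoor paths from U to L:
  P1: U <- H -> S -> L
  P2: U <- H -> T <- W -> L
  P3: U <- H -> T -> L
  P4: U <- S <- H -> T <- W -> L
  P5: U <- S <- H -> T -> L
  P6: U <- S -> L
The empty set is not sufficient: P1 (U <- H -> S -> L) has no collider blocking it and no conditioned non-collider, so it is open.
Try {H, S}:
  P1: blocked at fork node H ∈ conditioning set.
  P2: blocked at fork node H ∈ conditioning set.
  P3: blocked at fork node H ∈ conditioning set.
  P4: blocked at chain node S ∈ conditioning set.
  P5: blocked at chain node S ∈ conditioning set.
  P6: blocked at fork node S ∈ conditioning set.
{H, S} contains no descendant of U and blocks every backdoor path.
Every element of {H, S} is needed (dropping H leaves P3 open; dropping S leaves P6 open), so no proper subset is valid.
Among all size-2 subsets of the eligible variables, only {H, S} blocks every backdoor path, so it is the unique smallest valid adjustment set.

{H, S}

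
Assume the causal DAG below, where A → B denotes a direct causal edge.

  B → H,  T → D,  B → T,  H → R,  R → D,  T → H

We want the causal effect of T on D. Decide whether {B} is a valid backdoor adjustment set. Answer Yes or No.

Backdoor paths from T to D (paths whose first edge points into T):
  P1: T <- B -> H -> R -> D
Condition 1 (no descendant of T in the set): holds — descendants of T are {D, H, R}; none are in {B}.
Condition 2 (every backdoor path blocked by {B}):
  P1: blocked at fork node B ∈ conditioning set.
{B} satisfies the backdoor criterion.

Yes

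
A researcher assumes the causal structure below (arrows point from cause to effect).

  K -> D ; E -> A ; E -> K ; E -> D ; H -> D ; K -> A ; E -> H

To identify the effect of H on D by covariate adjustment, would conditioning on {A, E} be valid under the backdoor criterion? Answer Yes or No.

Yes

Backdoor paths from H to D (paths whose first edge points into H):
  P1: H <- E -> K -> D
  P2: H <- E -> A <- K -> D
  P3: H <- E -> D
Condition 1 (no descendant of H in the set): holds — descendants of H are {D}; none are in {A, E}.
Condition 2 (every backdoor path blocked by {A, E}):
  P1: blocked at fork node E ∈ conditioning set.
  P2: blocked at fork node E ∈ conditioning set.
  P3: blocked at fork node E ∈ conditioning set.
{A, E} satisfies the backdoor criterion.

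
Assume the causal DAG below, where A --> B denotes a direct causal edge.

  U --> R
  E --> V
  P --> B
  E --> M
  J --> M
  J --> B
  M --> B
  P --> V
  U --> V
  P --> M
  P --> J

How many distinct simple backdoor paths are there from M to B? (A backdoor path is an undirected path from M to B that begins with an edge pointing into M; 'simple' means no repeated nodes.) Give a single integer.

6

A backdoor path from M to B is any simple undirected path whose first edge points into M (i.e. leaves M via a parent).
Parents of M: {E, J, P}.
Enumerating:
  P1: M <- E -> V <- P -> J -> B
  P2: M <- E -> V <- P -> B
  P3: M <- P -> J -> B
  P4: M <- P -> B
  P5: M <- J <- P -> B
  P6: M <- J -> B
That exhausts the simple backdoor paths. Count: 6.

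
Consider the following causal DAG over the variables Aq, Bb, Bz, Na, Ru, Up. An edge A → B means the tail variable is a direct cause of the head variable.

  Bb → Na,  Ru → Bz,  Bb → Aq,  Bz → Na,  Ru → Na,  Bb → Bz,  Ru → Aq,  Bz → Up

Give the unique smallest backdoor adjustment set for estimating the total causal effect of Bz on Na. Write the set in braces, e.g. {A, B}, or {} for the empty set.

Variables eligible for adjustment (non-descendants of Bz, excluding Bz and Na): {Aq, Bb, Ru}.
Backdoor paths from Bz to Na:
  P1: Bz <- Ru -> Na
  P2: Bz <- Ru -> Aq <- Bb -> Na
  P3: Bz <- Bb -> Na
  P4: Bz <- Bb -> Aq <- Ru -> Na
The empty set is not sufficient: P1 (Bz <- Ru -> Na) has no collider blocking it and no conditioned non-collider, so it is open.
Try {Bb, Ru}:
  P1: blocked at fork node Ru ∈ conditioning set.
  P2: blocked at fork node Ru ∈ conditioning set.
  P3: blocked at fork node Bb ∈ conditioning set.
  P4: blocked at fork node Bb ∈ conditioning set.
{Bb, Ru} contains no descendant of Bz and blocks every backdoor path.
Every element of {Bb, Ru} is needed (dropping Bb leaves P3 open; dropping Ru leaves P1 open), so no proper subset is valid.
Among all size-2 subsets of the eligible variables, only {Bb, Ru} blocks every backdoor path, so it is the unique smallest valid adjustment set.

{Bb, Ru}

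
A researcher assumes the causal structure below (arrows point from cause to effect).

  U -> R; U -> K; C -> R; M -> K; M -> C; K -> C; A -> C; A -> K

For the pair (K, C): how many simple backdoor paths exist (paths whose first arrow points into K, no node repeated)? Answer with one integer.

3

A backdoor path from K to C is any simple undirected path whose first edge points into K (i.e. leaves K via a parent).
Parents of K: {A, M, U}.
Enumerating:
  P1: K <- A -> C
  P2: K <- U -> R <- C
  P3: K <- M -> C
That exhausts the simple backdoor paths. Count: 3.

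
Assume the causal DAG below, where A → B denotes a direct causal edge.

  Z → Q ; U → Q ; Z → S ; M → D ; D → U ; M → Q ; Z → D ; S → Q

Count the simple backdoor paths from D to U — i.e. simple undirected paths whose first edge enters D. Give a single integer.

A backdoor path from D to U is any simple undirected path whose first edge points into D (i.e. leaves D via a parent).
Parents of D: {M, Z}.
Enumerating:
  P1: D <- Z -> S -> Q <- U
  P2: D <- Z -> Q <- U
  P3: D <- M -> Q <- U
That exhausts the simple backdoor paths. Count: 3.

3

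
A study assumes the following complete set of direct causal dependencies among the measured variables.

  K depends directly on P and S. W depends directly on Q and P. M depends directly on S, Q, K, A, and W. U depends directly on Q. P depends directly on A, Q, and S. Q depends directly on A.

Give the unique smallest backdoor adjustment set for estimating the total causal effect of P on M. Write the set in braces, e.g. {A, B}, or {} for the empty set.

{A, Q, S}

Variables eligible for adjustment (non-descendants of P, excluding P and M): {A, Q, S, U}.
Backdoor paths from P to M:
  P1: P <- A -> Q -> W -> M
  P2: P <- A -> Q -> M
  P3: P <- A -> M
  P4: P <- S -> K -> M
  P5: P <- S -> M
  P6: P <- Q <- A -> M
  P7: P <- Q -> W -> M
  P8: P <- Q -> M
The empty set is not sufficient: P1 (P <- A -> Q -> W -> M) has no collider blocking it and no conditioned non-collider, so it is open.
Try {A, Q, S}:
  P1: blocked at fork node A ∈ conditioning set.
  P2: blocked at fork node A ∈ conditioning set.
  P3: blocked at fork node A ∈ conditioning set.
  P4: blocked at fork node S ∈ conditioning set.
  P5: blocked at fork node S ∈ conditioning set.
  P6: blocked at chain node Q ∈ conditioning set.
  P7: blocked at fork node Q ∈ conditioning set.
  P8: blocked at fork node Q ∈ conditioning set.
{A, Q, S} contains no descendant of P and blocks every backdoor path.
Every element of {A, Q, S} is needed (dropping A leaves P3 open; dropping Q leaves P7 open; dropping S leaves P4 open), so no proper subset is valid.
Among all size-3 subsets of the eligible variables, only {A, Q, S} blocks every backdoor path, so it is the unique smallest valid adjustment set.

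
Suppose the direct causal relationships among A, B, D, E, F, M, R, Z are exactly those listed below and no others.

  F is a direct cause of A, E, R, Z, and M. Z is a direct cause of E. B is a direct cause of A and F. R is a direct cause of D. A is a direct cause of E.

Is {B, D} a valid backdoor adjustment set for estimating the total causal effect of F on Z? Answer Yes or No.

No

Backdoor paths from F to Z (paths whose first edge points into F):
  P1: F <- B -> A -> E <- Z
Condition 1 (no descendant of F in the set): FAILS — D is a descendant of F.
Condition 2 (every backdoor path blocked by {B, D}):
  P1: blocked at fork node B ∈ conditioning set.
{B, D} does not satisfy the backdoor criterion.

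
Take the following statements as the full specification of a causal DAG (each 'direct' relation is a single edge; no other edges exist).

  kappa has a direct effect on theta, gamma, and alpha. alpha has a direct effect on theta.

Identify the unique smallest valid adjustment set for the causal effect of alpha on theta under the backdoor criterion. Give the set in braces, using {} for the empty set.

Variables eligible for adjustment (non-descendants of alpha, excluding alpha and theta): {gamma, kappa}.
Backdoor paths from alpha to theta:
  P1: alpha <- kappa -> theta
The empty set is not sufficient: P1 (alpha <- kappa -> theta) has no collider blocking it and no conditioned non-collider, so it is open.
Try {kappa}:
  P1: blocked at fork node kappa ∈ conditioning set.
{kappa} contains no descendant of alpha and blocks every backdoor path.
No other singleton works — e.g. {gamma} leaves P1 open — so {kappa} is the unique smallest valid adjustment set.

{kappa}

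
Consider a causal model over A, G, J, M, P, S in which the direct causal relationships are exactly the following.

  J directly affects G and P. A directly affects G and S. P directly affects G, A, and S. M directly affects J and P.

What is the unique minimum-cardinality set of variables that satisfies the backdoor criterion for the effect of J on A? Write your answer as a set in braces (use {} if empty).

Variables eligible for adjustment (non-descendants of J, excluding J and A): {M}.
Backdoor paths from J to A:
  P1: J <- M -> P -> A
  P2: J <- M -> P -> S <- A
  P3: J <- M -> P -> G <- A
The empty set is not sufficient: P1 (J <- M -> P -> A) has no collider blocking it and no conditioned non-collider, so it is open.
Try {M}:
  P1: blocked at fork node M ∈ conditioning set.
  P2: blocked at fork node M ∈ conditioning set.
  P3: blocked at fork node M ∈ conditioning set.
{M} contains no descendant of J and blocks every backdoor path.
{M} is the unique smallest valid adjustment set.

{M}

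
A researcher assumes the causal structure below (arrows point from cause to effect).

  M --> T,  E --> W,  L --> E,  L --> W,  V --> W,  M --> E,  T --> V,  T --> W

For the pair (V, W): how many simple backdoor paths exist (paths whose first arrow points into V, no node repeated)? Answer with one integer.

A backdoor path from V to W is any simple undirected path whose first edge points into V (i.e. leaves V via a parent).
Parents of V: {T}.
Enumerating:
  P1: V <- T <- M -> E <- L -> W
  P2: V <- T <- M -> E -> W
  P3: V <- T -> W
That exhausts the simple backdoor paths. Count: 3.

3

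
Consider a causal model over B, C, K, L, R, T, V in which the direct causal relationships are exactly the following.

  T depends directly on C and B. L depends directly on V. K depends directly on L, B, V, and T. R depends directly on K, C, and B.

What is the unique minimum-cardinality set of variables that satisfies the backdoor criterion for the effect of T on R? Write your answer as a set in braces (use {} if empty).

Variables eligible for adjustment (non-descendants of T, excluding T and R): {B, C, L, V}.
Backdoor paths from T to R:
  P1: T <- C -> R
  P2: T <- B -> K -> R
  P3: T <- B -> R
The empty set is not sufficient: P1 (T <- C -> R) has no collider blocking it and no conditioned non-collider, so it is open.
Try {B, C}:
  P1: blocked at fork node C ∈ conditioning set.
  P2: blocked at fork node B ∈ conditioning set.
  P3: blocked at fork node B ∈ conditioning set.
{B, C} contains no descendant of T and blocks every backdoor path.
Every element of {B, C} is needed (dropping B leaves P2 open; dropping C leaves P1 open), so no proper subset is valid.
Among all size-2 subsets of the eligible variables, only {B, C} blocks every backdoor path, so it is the unique smallest valid adjustment set.

{B, C}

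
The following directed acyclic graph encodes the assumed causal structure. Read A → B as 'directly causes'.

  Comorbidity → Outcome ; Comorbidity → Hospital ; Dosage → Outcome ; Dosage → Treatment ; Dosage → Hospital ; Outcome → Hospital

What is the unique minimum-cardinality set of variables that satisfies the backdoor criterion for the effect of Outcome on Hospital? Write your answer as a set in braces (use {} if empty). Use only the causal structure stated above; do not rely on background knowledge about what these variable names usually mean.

{Comorbidity, Dosage}

Variables eligible for adjustment (non-descendants of Outcome, excluding Outcome and Hospital): {Comorbidity, Dosage, Treatment}.
Backdoor paths from Outcome to Hospital:
  P1: Outcome <- Comorbidity -> Hospital
  P2: Outcome <- Dosage -> Hospital
The empty set is not sufficient: P1 (Outcome <- Comorbidity -> Hospital) has no collider blocking it and no conditioned non-collider, so it is open.
Try {Comorbidity, Dosage}:
  P1: blocked at fork node Comorbidity ∈ conditioning set.
  P2: blocked at fork node Dosage ∈ conditioning set.
{Comorbidity, Dosage} contains no descendant of Outcome and blocks every backdoor path.
Every element of {Comorbidity, Dosage} is needed (dropping Comorbidity leaves P1 open; dropping Dosage leaves P2 open), so no proper subset is valid.
Among all size-2 subsets of the eligible variables, only {Comorbidity, Dosage} blocks every backdoor path, so it is the unique smallest valid adjustment set.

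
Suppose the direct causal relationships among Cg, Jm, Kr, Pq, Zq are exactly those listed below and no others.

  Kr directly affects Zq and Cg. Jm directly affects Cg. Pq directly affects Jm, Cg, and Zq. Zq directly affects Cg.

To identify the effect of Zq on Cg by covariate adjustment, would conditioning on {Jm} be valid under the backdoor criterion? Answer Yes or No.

No

Backdoor paths from Zq to Cg (paths whose first edge points into Zq):
  P1: Zq <- Pq -> Jm -> Cg
  P2: Zq <- Pq -> Cg
  P3: Zq <- Kr -> Cg
Condition 1 (no descendant of Zq in the set): holds — descendants of Zq are {Cg}; none are in {Jm}.
Condition 2 (every backdoor path blocked by {Jm}):
  P1: blocked at chain node Jm ∈ conditioning set.
  P2: open — no interior node is in the conditioning set.
  P3: open — no interior node is in the conditioning set.
{Jm} does not satisfy the backdoor criterion.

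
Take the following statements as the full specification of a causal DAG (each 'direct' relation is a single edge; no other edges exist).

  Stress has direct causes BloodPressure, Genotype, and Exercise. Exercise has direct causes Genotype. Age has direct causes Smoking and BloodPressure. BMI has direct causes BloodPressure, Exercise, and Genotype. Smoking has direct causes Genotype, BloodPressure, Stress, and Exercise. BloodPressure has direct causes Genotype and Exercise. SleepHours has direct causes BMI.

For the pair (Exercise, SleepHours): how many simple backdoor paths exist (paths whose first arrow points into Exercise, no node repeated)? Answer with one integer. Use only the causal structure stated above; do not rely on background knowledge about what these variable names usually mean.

8

A backdoor path from Exercise to SleepHours is any simple undirected path whose first edge points into Exercise (i.e. leaves Exercise via a parent).
Parents of Exercise: {Genotype}.
Enumerating:
  P1: Exercise <- Genotype -> BloodPressure -> BMI -> SleepHours
  P2: Exercise <- Genotype -> BMI -> SleepHours
  P3: Exercise <- Genotype -> Stress <- BloodPressure -> BMI -> SleepHours
  P4: Exercise <- Genotype -> Stress -> Smoking <- BloodPressure -> BMI -> SleepHours
  P5: Exercise <- Genotype -> Stress -> Smoking -> Age <- BloodPressure -> BMI -> SleepHours
  P6: Exercise <- Genotype -> Smoking <- BloodPressure -> BMI -> SleepHours
  P7: Exercise <- Genotype -> Smoking <- Stress <- BloodPressure -> BMI -> SleepHours
  P8: Exercise <- Genotype -> Smoking -> Age <- BloodPressure -> BMI -> SleepHours
That exhausts the simple backdoor paths. Count: 8.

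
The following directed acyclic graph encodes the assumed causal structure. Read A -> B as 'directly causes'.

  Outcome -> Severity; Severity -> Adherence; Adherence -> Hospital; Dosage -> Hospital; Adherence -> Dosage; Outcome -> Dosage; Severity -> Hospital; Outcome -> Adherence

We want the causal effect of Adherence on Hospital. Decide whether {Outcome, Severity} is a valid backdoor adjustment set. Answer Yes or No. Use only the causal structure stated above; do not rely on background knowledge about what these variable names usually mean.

Backdoor paths from Adherence to Hospital (paths whose first edge points into Adherence):
  P1: Adherence <- Outcome -> Severity -> Hospital
  P2: Adherence <- Outcome -> Dosage -> Hospital
  P3: Adherence <- Severity <- Outcome -> Dosage -> Hospital
  P4: Adherence <- Severity -> Hospital
Condition 1 (no descendant of Adherence in the set): holds — descendants of Adherence are {Dosage, Hospital}; none are in {Outcome, Severity}.
Condition 2 (every backdoor path blocked by {Outcome, Severity}):
  P1: blocked at fork node Outcome ∈ conditioning set.
  P2: blocked at fork node Outcome ∈ conditioning set.
  P3: blocked at chain node Severity ∈ conditioning set.
  P4: blocked at fork node Severity ∈ conditioning set.
{Outcome, Severity} satisfies the backdoor criterion.

Yes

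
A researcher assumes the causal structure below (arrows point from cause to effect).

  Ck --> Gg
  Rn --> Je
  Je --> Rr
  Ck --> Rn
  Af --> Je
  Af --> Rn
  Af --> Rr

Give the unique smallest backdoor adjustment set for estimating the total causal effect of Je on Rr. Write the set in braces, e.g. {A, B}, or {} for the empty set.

{Af}

Variables eligible for adjustment (non-descendants of Je, excluding Je and Rr): {Af, Ck, Gg, Rn}.
Backdoor paths from Je to Rr:
  P1: Je <- Af -> Rr
  P2: Je <- Rn <- Af -> Rr
The empty set is not sufficient: P1 (Je <- Af -> Rr) has no collider blocking it and no conditioned non-collider, so it is open.
Try {Af}:
  P1: blocked at fork node Af ∈ conditioning set.
  P2: blocked at fork node Af ∈ conditioning set.
{Af} contains no descendant of Je and blocks every backdoor path.
No other singleton works — e.g. {Ck} leaves P1 open — so {Af} is the unique smallest valid adjustment set.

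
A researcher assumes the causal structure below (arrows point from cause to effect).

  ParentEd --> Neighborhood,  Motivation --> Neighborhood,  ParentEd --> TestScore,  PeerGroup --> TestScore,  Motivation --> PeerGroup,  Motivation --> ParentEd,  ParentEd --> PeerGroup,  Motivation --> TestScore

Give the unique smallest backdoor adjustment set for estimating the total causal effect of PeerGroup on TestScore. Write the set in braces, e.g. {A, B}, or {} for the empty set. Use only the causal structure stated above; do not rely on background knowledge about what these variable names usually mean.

{Motivation, ParentEd}

Variables eligible for adjustment (non-descendants of PeerGroup, excluding PeerGroup and TestScore): {Motivation, Neighborhood, ParentEd}.
Backdoor paths from PeerGroup to TestScore:
  P1: PeerGroup <- Motivation -> ParentEd -> TestScore
  P2: PeerGroup <- Motivation -> TestScore
  P3: PeerGroup <- Motivation -> Neighborhood <- ParentEd -> TestScore
  P4: PeerGroup <- ParentEd <- Motivation -> TestScore
  P5: PeerGroup <- ParentEd -> TestScore
  P6: PeerGroup <- ParentEd -> Neighborhood <- Motivation -> TestScore
The empty set is not sufficient: P1 (PeerGroup <- Motivation -> ParentEd -> TestScore) has no collider blocking it and no conditioned non-collider, so it is open.
Try {Motivation, ParentEd}:
  P1: blocked at fork node Motivation ∈ conditioning set.
  P2: blocked at fork node Motivation ∈ conditioning set.
  P3: blocked at fork node Motivation ∈ conditioning set.
  P4: blocked at chain node ParentEd ∈ conditioning set.
  P5: blocked at fork node ParentEd ∈ conditioning set.
  P6: blocked at fork node ParentEd ∈ conditioning set.
{Motivation, ParentEd} contains no descendant of PeerGroup and blocks every backdoor path.
Every element of {Motivation, ParentEd} is needed (dropping Motivation leaves P2 open; dropping ParentEd leaves P5 open), so no proper subset is valid.
Among all size-2 subsets of the eligible variables, only {Motivation, ParentEd} blocks every backdoor path, so it is the unique smallest valid adjustment set.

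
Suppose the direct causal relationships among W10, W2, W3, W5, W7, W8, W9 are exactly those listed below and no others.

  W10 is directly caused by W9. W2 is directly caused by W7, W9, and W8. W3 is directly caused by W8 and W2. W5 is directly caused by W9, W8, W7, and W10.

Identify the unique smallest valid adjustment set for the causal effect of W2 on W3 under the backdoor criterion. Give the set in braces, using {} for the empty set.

{W8}

Variables eligible for adjustment (non-descendants of W2, excluding W2 and W3): {W10, W5, W7, W8, W9}.
Backdoor paths from W2 to W3:
  P1: W2 <- W8 -> W3
  P2: W2 <- W9 -> W10 -> W5 <- W8 -> W3
  P3: W2 <- W9 -> W5 <- W8 -> W3
  P4: W2 <- W7 -> W5 <- W8 -> W3
The empty set is not sufficient: P1 (W2 <- W8 -> W3) has no collider blocking it and no conditioned non-collider, so it is open.
Try {W8}:
  P1: blocked at fork node W8 ∈ conditioning set.
  P2: blocked at collider W5 (neither it nor any descendant is in the conditioning set).
  P3: blocked at collider W5 (neither it nor any descendant is in the conditioning set).
  P4: blocked at collider W5 (neither it nor any descendant is in the conditioning set).
{W8} contains no descendant of W2 and blocks every backdoor path.
No other singleton works — e.g. {W9} leaves P1 open — so {W8} is the unique smallest valid adjustment set.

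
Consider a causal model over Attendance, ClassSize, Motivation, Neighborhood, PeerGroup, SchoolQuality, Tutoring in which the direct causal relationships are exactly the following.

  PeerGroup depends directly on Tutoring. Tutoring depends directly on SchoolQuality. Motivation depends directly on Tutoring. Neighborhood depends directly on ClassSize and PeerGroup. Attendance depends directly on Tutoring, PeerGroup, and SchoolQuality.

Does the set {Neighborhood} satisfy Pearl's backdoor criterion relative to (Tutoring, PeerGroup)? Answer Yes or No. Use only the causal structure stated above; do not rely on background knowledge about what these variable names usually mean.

Backdoor paths from Tutoring to PeerGroup (paths whose first edge points into Tutoring):
  P1: Tutoring <- SchoolQuality -> Attendance <- PeerGroup
Condition 1 (no descendant of Tutoring in the set): FAILS — Neighborhood is a descendant of Tutoring.
Condition 2 (every backdoor path blocked by {Neighborhood}):
  P1: blocked at collider Attendance (neither it nor any descendant is in the conditioning set).
{Neighborhood} does not satisfy the backdoor criterion.

No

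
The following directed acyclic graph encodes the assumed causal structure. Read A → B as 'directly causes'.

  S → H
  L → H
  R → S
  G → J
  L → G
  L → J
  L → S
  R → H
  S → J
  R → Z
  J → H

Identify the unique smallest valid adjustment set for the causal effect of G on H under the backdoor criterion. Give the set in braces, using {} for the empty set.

Variables eligible for adjustment (non-descendants of G, excluding G and H): {L, R, S, Z}.
Backdoor paths from G to H:
  P1: G <- L -> S <- R -> H
  P2: G <- L -> S -> J -> H
  P3: G <- L -> S -> H
  P4: G <- L -> J <- S <- R -> H
  P5: G <- L -> J <- S -> H
  P6: G <- L -> J -> H
  P7: G <- L -> H
The empty set is not sufficient: P2 (G <- L -> S -> J -> H) has no collider blocking it and no conditioned non-collider, so it is open.
Try {L}:
  P1: blocked at fork node L ∈ conditioning set.
  P2: blocked at fork node L ∈ conditioning set.
  P3: blocked at fork node L ∈ conditioning set.
  P4: blocked at fork node L ∈ conditioning set.
  P5: blocked at fork node L ∈ conditioning set.
  P6: blocked at fork node L ∈ conditioning set.
  P7: blocked at fork node L ∈ conditioning set.
{L} contains no descendant of G and blocks every backdoor path.
No other singleton works — e.g. {R} leaves P2 open — so {L} is the unique smallest valid adjustment set.

{L}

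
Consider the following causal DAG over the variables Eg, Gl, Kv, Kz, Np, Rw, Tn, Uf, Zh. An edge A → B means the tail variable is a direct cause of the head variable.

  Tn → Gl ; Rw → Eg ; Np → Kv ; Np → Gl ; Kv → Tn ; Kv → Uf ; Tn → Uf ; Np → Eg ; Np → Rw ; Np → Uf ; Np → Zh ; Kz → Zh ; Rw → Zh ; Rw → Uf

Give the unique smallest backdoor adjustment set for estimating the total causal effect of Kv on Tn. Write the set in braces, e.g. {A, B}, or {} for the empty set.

{}

Variables eligible for adjustment (non-descendants of Kv, excluding Kv and Tn): {Eg, Kz, Np, Rw, Zh}.
Backdoor paths from Kv to Tn:
  P1: Kv <- Np -> Rw -> Uf <- Tn
  P2: Kv <- Np -> Uf <- Tn
  P3: Kv <- Np -> Zh <- Rw -> Uf <- Tn
  P4: Kv <- Np -> Gl <- Tn
  P5: Kv <- Np -> Eg <- Rw -> Uf <- Tn
Each backdoor path contains an unconditioned collider, so every path is already blocked with the empty conditioning set:
  P1: blocked at collider Uf (neither it nor any descendant is in the conditioning set).
  P2: blocked at collider Uf (neither it nor any descendant is in the conditioning set).
  P3: blocked at collider Zh (neither it nor any descendant is in the conditioning set).
  P4: blocked at collider Gl (neither it nor any descendant is in the conditioning set).
  P5: blocked at collider Eg (neither it nor any descendant is in the conditioning set).
The empty set is therefore the unique smallest valid set.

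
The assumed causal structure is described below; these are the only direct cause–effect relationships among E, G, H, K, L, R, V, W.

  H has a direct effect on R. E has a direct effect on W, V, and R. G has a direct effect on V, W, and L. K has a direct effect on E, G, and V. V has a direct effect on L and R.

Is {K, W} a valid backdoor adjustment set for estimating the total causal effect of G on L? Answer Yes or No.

Backdoor paths from G to L (paths whose first edge points into G):
  P1: G <- K -> E -> V -> L
  P2: G <- K -> E -> R <- V -> L
  P3: G <- K -> V -> L
Condition 1 (no descendant of G in the set): FAILS — W is a descendant of G.
Condition 2 (every backdoor path blocked by {K, W}):
  P1: blocked at fork node K ∈ conditioning set.
  P2: blocked at fork node K ∈ conditioning set.
  P3: blocked at fork node K ∈ conditioning set.
{K, W} does not satisfy the backdoor criterion.

No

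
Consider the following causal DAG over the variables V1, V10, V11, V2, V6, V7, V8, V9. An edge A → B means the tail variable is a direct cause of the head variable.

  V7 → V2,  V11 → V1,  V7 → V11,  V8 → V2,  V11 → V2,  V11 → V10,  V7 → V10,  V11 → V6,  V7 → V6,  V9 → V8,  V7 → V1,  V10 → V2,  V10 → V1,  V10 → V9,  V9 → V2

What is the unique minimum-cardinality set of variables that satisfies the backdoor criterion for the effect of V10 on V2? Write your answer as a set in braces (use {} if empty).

{V11, V7}

Variables eligible for adjustment (non-descendants of V10, excluding V10 and V2): {V11, V6, V7}.
Backdoor paths from V10 to V2:
  P1: V10 <- V7 -> V11 -> V2
  P2: V10 <- V7 -> V2
  P3: V10 <- V7 -> V6 <- V11 -> V2
  P4: V10 <- V7 -> V1 <- V11 -> V2
  P5: V10 <- V11 <- V7 -> V2
  P6: V10 <- V11 -> V2
  P7: V10 <- V11 -> V6 <- V7 -> V2
  P8: V10 <- V11 -> V1 <- V7 -> V2
The empty set is not sufficient: P1 (V10 <- V7 -> V11 -> V2) has no collider blocking it and no conditioned non-collider, so it is open.
Try {V11, V7}:
  P1: blocked at fork node V7 ∈ conditioning set.
  P2: blocked at fork node V7 ∈ conditioning set.
  P3: blocked at fork node V7 ∈ conditioning set.
  P4: blocked at fork node V7 ∈ conditioning set.
  P5: blocked at chain node V11 ∈ conditioning set.
  P6: blocked at fork node V11 ∈ conditioning set.
  P7: blocked at fork node V11 ∈ conditioning set.
  P8: blocked at fork node V11 ∈ conditioning set.
{V11, V7} contains no descendant of V10 and blocks every backdoor path.
Every element of {V11, V7} is needed (dropping V11 leaves P6 open; dropping V7 leaves P2 open), so no proper subset is valid.
Among all size-2 subsets of the eligible variables, only {V11, V7} blocks every backdoor path, so it is the unique smallest valid adjustment set.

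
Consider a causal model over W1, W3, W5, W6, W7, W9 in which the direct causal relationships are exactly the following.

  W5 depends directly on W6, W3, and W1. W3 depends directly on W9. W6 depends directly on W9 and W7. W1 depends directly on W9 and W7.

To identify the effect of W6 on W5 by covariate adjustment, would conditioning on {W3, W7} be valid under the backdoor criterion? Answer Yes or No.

Backdoor paths from W6 to W5 (paths whose first edge points into W6):
  P1: W6 <- W9 -> W1 -> W5
  P2: W6 <- W9 -> W3 -> W5
  P3: W6 <- W7 -> W1 <- W9 -> W3 -> W5
  P4: W6 <- W7 -> W1 -> W5
Condition 1 (no descendant of W6 in the set): holds — descendants of W6 are {W5}; none are in {W3, W7}.
Condition 2 (every backdoor path blocked by {W3, W7}):
  P1: open — no interior node is in the conditioning set.
  P2: blocked at chain node W3 ∈ conditioning set.
  P3: blocked at fork node W7 ∈ conditioning set.
  P4: blocked at fork node W7 ∈ conditioning set.
{W3, W7} does not satisfy the backdoor criterion.

No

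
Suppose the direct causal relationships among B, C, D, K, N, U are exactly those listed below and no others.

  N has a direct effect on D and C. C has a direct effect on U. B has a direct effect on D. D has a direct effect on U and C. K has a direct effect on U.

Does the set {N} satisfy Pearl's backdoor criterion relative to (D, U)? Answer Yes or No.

Yes

Backdoor paths from D to U (paths whose first edge points into D):
  P1: D <- N -> C -> U
Condition 1 (no descendant of D in the set): holds — descendants of D are {C, U}; none are in {N}.
Condition 2 (every backdoor path blocked by {N}):
  P1: blocked at fork node N ∈ conditioning set.
{N} satisfies the backdoor criterion.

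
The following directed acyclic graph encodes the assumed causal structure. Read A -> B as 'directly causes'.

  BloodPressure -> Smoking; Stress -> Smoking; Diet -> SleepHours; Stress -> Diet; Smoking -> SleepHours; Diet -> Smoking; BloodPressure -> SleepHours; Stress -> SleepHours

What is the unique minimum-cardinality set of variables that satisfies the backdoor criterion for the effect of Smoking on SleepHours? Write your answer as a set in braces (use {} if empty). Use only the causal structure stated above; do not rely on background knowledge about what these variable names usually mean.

Variables eligible for adjustment (non-descendants of Smoking, excluding Smoking and SleepHours): {BloodPressure, Diet, Stress}.
Backdoor paths from Smoking to SleepHours:
  P1: Smoking <- BloodPressure -> SleepHours
  P2: Smoking <- Stress -> Diet -> SleepHours
  P3: Smoking <- Stress -> SleepHours
  P4: Smoking <- Diet <- Stress -> SleepHours
  P5: Smoking <- Diet -> SleepHours
The empty set is not sufficient: P1 (Smoking <- BloodPressure -> SleepHours) has no collider blocking it and no conditioned non-collider, so it is open.
Try {BloodPressure, Diet, Stress}:
  P1: blocked at fork node BloodPressure ∈ conditioning set.
  P2: blocked at fork node Stress ∈ conditioning set.
  P3: blocked at fork node Stress ∈ conditioning set.
  P4: blocked at chain node Diet ∈ conditioning set.
  P5: blocked at fork node Diet ∈ conditioning set.
{BloodPressure, Diet, Stress} contains no descendant of Smoking and blocks every backdoor path.
Every element of {BloodPressure, Diet, Stress} is needed (dropping BloodPressure leaves P1 open; dropping Diet leaves P5 open; dropping Stress leaves P3 open), so no proper subset is valid.
Among all size-3 subsets of the eligible variables, only {BloodPressure, Diet, Stress} blocks every backdoor path, so it is the unique smallest valid adjustment set.

{BloodPressure, Diet, Stress}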